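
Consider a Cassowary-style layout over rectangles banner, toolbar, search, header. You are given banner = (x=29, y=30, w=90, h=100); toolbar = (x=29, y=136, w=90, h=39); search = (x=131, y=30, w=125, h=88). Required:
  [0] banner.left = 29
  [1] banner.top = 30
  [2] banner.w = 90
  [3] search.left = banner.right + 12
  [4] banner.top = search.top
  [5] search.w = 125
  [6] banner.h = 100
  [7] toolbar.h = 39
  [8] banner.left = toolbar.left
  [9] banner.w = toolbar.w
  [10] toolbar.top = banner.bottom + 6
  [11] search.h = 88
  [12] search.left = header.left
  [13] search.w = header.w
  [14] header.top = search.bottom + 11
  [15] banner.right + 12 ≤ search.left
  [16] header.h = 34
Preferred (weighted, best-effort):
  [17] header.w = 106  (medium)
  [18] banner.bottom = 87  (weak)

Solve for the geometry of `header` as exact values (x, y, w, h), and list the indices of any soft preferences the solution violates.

1. header.x = 131  [search.left = header.left]
2. header.w = 125  [search.w = header.w]
3. header.y = 129  [header.top = search.bottom + 11]
4. header.h = 34  [header.h = 34]

header = (x=131, y=129, w=125, h=34)
violated soft preferences: 17, 18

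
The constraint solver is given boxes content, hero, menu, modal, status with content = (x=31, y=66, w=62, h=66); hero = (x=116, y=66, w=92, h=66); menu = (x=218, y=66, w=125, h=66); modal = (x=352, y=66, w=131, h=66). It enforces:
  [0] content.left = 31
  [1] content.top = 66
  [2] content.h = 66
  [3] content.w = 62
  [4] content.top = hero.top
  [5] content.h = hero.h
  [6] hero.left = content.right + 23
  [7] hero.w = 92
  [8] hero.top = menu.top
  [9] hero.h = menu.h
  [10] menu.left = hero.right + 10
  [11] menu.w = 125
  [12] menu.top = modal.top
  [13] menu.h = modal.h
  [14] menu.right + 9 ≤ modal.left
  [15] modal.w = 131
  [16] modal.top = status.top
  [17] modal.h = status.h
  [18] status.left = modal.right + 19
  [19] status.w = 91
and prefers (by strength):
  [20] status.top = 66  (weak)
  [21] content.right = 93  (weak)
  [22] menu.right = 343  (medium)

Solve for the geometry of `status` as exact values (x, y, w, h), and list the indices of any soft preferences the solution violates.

1. status.y = 66  [modal.top = status.top]
2. status.h = 66  [modal.h = status.h]
3. status.x = 502  [status.left = modal.right + 19]
4. status.w = 91  [status.w = 91]

status = (x=502, y=66, w=91, h=66)
violated soft preferences: none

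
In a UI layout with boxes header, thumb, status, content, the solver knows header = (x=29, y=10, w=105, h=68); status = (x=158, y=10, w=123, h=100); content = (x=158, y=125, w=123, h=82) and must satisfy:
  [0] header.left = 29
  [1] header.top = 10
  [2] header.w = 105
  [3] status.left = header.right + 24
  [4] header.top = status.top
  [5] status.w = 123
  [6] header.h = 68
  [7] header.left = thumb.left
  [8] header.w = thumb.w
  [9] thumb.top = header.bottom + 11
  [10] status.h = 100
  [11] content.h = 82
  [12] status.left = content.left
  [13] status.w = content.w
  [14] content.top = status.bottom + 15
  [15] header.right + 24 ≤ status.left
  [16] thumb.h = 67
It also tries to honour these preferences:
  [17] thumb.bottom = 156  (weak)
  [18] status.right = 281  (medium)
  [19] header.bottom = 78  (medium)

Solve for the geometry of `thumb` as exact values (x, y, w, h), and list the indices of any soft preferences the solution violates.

1. thumb.x = 29  [header.left = thumb.left]
2. thumb.w = 105  [header.w = thumb.w]
3. thumb.y = 89  [thumb.top = header.bottom + 11]
4. thumb.h = 67  [thumb.h = 67]

thumb = (x=29, y=89, w=105, h=67)
violated soft preferences: none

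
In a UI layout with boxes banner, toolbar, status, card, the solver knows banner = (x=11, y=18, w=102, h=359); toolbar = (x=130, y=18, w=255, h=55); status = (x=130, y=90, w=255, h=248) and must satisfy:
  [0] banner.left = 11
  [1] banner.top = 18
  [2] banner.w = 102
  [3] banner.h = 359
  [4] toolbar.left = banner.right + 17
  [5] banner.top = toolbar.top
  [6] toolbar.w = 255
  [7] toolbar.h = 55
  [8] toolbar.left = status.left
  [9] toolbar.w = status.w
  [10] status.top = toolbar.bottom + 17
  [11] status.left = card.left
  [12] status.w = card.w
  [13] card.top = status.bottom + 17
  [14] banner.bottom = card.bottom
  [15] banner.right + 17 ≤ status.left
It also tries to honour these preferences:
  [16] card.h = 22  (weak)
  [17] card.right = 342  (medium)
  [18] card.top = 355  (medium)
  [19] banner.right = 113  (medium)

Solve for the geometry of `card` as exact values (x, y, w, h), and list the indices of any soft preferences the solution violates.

1. card.x = 130  [status.left = card.left]
2. card.w = 255  [status.w = card.w]
3. card.y = 355  [card.top = status.bottom + 17]
4. card.h = 22  [banner.bottom = card.bottom]

card = (x=130, y=355, w=255, h=22)
violated soft preferences: 17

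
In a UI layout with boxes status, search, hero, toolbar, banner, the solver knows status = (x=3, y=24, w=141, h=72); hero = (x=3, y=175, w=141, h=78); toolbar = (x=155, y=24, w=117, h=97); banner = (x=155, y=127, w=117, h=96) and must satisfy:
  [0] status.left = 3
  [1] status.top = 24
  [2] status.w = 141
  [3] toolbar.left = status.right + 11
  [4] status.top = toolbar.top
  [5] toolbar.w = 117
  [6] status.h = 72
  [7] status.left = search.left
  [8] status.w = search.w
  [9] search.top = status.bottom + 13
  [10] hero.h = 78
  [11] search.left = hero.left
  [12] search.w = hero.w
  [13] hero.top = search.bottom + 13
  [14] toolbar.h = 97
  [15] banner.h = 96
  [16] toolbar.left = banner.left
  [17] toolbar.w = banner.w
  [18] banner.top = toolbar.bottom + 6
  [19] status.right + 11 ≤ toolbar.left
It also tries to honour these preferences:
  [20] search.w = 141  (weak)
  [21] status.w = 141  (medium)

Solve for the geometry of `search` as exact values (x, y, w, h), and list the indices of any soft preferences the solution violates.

1. search.x = 3  [status.left = search.left]
2. search.w = 141  [status.w = search.w]
3. search.y = 109  [search.top = status.bottom + 13]
4. search.h = 53  [hero.top = search.bottom + 13]

search = (x=3, y=109, w=141, h=53)
violated soft preferences: none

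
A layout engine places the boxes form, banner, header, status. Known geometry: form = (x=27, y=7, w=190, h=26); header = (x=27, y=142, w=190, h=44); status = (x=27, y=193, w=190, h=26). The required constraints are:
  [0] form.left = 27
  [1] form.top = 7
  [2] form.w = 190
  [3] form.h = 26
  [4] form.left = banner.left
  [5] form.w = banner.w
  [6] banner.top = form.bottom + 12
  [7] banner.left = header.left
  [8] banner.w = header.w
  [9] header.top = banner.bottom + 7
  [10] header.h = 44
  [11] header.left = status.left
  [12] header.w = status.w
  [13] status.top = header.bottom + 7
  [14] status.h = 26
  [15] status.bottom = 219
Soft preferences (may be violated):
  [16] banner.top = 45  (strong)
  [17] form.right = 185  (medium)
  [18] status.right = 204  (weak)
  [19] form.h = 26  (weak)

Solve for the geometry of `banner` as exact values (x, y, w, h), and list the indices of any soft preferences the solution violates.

1. banner.x = 27  [form.left = banner.left]
2. banner.w = 190  [form.w = banner.w]
3. banner.y = 45  [banner.top = form.bottom + 12]
4. banner.h = 90  [header.top = banner.bottom + 7]

banner = (x=27, y=45, w=190, h=90)
violated soft preferences: 17, 18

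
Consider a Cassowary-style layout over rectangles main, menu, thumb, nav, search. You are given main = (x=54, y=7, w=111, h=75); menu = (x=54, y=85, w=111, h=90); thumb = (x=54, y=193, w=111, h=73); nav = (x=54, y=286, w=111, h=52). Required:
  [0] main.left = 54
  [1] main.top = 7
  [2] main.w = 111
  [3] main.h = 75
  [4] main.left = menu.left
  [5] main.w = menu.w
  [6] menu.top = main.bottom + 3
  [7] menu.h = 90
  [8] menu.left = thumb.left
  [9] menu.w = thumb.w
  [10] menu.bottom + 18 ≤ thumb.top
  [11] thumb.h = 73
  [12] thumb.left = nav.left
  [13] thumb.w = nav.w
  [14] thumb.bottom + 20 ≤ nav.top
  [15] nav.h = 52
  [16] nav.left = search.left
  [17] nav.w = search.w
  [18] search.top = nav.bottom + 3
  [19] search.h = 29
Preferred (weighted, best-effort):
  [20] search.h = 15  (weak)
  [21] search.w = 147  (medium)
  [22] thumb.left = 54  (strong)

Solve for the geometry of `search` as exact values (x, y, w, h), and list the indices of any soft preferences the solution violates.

1. search.x = 54  [nav.left = search.left]
2. search.w = 111  [nav.w = search.w]
3. search.y = 341  [search.top = nav.bottom + 3]
4. search.h = 29  [search.h = 29]

search = (x=54, y=341, w=111, h=29)
violated soft preferences: 20, 21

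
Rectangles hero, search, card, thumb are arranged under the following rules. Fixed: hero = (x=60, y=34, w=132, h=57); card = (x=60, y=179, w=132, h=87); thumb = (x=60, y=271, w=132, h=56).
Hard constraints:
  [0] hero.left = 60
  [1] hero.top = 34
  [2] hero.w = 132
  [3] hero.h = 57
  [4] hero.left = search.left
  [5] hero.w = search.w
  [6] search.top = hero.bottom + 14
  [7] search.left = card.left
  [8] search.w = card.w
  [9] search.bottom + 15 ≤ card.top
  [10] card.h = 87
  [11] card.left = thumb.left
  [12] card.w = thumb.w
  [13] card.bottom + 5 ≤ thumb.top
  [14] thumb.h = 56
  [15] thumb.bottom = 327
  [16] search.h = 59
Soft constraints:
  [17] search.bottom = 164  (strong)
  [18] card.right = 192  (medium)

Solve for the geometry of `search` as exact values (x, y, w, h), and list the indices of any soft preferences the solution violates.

1. search.x = 60  [hero.left = search.left]
2. search.w = 132  [hero.w = search.w]
3. search.y = 105  [search.top = hero.bottom + 14]
4. search.h = 59  [search.h = 59]

search = (x=60, y=105, w=132, h=59)
violated soft preferences: none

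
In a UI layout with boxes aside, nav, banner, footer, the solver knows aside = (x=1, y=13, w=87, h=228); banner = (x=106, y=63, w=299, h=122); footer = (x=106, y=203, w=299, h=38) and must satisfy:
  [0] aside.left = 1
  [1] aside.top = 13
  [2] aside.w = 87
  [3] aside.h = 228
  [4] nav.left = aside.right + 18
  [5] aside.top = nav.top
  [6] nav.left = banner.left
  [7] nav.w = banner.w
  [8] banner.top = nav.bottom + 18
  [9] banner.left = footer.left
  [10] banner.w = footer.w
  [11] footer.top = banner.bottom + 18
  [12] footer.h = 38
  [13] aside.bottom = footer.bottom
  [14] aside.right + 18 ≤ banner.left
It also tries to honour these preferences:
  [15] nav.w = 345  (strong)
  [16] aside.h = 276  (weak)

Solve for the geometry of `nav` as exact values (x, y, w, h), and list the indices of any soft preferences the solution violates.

nav = (x=106, y=13, w=299, h=32)
violated soft preferences: 15, 16

1. nav.x = 106  [nav.left = aside.right + 18]
2. nav.y = 13  [aside.top = nav.top]
3. nav.w = 299  [nav.w = banner.w]
4. nav.h = 32  [banner.top = nav.bottom + 18]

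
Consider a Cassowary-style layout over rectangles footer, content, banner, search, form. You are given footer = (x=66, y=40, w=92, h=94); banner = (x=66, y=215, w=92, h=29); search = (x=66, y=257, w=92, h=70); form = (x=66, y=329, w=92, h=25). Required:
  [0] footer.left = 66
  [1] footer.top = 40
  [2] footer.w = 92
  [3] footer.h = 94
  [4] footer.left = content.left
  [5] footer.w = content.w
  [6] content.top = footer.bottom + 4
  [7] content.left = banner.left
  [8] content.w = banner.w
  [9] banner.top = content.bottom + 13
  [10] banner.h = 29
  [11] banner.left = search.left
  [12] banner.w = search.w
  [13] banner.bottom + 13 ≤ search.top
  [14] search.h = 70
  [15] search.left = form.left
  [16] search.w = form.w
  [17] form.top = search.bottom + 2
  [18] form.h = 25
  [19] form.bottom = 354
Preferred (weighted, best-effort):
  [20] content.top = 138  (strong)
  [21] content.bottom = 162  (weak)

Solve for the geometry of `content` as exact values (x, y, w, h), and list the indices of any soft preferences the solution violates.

1. content.x = 66  [footer.left = content.left]
2. content.w = 92  [footer.w = content.w]
3. content.y = 138  [content.top = footer.bottom + 4]
4. content.h = 64  [banner.top = content.bottom + 13]

content = (x=66, y=138, w=92, h=64)
violated soft preferences: 21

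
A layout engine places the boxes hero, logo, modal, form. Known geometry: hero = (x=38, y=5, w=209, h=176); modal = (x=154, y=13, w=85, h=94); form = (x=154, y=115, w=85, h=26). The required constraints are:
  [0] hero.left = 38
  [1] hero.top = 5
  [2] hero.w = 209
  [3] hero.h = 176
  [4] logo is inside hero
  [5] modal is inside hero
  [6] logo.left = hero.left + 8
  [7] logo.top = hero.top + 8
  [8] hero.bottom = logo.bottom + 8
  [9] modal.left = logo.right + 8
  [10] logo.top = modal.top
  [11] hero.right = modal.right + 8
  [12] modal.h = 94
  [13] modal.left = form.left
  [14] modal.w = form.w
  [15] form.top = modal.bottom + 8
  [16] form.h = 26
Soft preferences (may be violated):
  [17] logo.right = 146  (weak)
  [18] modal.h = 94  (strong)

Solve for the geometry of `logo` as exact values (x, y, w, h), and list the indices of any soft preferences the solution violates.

1. logo.x = 46  [logo.left = hero.left + 8]
2. logo.y = 13  [logo.top = hero.top + 8]
3. logo.h = 160  [hero.bottom = logo.bottom + 8]
4. logo.w = 100  [modal.left = logo.right + 8]

logo = (x=46, y=13, w=100, h=160)
violated soft preferences: none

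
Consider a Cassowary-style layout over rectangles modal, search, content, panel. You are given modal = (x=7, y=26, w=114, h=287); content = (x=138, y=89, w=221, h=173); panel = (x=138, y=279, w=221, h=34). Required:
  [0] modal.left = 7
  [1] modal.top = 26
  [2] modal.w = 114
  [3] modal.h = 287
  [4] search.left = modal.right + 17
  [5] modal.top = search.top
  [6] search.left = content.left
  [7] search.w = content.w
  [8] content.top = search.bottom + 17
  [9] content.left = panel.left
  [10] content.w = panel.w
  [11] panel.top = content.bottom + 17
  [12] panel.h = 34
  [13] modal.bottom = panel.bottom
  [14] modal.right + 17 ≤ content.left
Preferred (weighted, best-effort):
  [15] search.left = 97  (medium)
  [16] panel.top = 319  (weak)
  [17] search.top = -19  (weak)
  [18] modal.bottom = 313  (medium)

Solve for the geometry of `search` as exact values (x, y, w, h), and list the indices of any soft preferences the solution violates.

1. search.x = 138  [search.left = modal.right + 17]
2. search.y = 26  [modal.top = search.top]
3. search.w = 221  [search.w = content.w]
4. search.h = 46  [content.top = search.bottom + 17]

search = (x=138, y=26, w=221, h=46)
violated soft preferences: 15, 16, 17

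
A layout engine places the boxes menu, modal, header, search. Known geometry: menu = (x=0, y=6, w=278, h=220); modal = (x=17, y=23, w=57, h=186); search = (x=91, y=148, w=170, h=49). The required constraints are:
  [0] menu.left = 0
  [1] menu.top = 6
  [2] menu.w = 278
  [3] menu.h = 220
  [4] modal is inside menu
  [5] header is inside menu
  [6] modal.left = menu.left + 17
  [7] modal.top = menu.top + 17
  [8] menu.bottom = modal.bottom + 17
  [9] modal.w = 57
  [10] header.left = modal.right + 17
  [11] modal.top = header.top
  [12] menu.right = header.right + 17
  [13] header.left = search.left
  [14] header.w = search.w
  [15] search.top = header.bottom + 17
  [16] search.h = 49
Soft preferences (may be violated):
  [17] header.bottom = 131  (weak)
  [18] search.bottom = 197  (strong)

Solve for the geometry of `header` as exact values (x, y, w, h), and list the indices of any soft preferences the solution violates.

1. header.x = 91  [header.left = modal.right + 17]
2. header.y = 23  [modal.top = header.top]
3. header.w = 170  [menu.right = header.right + 17]
4. header.h = 108  [search.top = header.bottom + 17]

header = (x=91, y=23, w=170, h=108)
violated soft preferences: none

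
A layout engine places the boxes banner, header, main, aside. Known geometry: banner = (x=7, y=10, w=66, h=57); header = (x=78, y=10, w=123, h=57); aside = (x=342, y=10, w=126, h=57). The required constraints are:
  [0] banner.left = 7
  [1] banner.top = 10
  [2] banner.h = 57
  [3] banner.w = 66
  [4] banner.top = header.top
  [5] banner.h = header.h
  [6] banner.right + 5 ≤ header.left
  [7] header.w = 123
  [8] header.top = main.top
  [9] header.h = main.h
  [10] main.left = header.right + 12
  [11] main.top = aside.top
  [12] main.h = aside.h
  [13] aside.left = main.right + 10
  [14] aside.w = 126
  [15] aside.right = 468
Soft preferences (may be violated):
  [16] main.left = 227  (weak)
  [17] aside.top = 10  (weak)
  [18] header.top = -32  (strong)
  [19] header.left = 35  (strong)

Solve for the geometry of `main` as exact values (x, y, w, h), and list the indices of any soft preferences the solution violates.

main = (x=213, y=10, w=119, h=57)
violated soft preferences: 16, 18, 19

1. main.y = 10  [header.top = main.top]
2. main.h = 57  [header.h = main.h]
3. main.x = 213  [main.left = header.right + 12]
4. main.w = 119  [aside.left = main.right + 10]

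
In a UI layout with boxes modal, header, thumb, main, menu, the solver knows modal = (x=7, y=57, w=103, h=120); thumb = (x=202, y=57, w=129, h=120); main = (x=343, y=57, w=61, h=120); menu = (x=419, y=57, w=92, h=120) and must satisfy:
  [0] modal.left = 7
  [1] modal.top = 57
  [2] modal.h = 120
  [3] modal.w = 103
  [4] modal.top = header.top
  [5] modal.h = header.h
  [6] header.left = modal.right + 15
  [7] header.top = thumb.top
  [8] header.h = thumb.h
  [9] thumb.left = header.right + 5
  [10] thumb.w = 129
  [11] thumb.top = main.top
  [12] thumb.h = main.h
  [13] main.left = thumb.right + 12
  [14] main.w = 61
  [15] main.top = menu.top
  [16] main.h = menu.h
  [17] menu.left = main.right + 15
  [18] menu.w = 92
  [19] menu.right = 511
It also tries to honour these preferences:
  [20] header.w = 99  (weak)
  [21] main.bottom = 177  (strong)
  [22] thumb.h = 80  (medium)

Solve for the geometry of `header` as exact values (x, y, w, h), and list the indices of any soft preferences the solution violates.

1. header.y = 57  [modal.top = header.top]
2. header.h = 120  [modal.h = header.h]
3. header.x = 125  [header.left = modal.right + 15]
4. header.w = 72  [thumb.left = header.right + 5]

header = (x=125, y=57, w=72, h=120)
violated soft preferences: 20, 22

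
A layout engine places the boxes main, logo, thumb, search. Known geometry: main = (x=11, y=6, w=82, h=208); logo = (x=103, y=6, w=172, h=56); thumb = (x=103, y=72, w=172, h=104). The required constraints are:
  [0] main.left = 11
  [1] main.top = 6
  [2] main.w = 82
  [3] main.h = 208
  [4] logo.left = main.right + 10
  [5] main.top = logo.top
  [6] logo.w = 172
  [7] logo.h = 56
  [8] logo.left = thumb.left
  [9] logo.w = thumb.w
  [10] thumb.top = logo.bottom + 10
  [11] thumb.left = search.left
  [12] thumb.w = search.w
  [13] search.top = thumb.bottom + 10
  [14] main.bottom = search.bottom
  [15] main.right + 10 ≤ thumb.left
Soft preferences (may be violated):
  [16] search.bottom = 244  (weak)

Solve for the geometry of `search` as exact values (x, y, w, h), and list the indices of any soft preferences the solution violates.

search = (x=103, y=186, w=172, h=28)
violated soft preferences: 16

1. search.x = 103  [thumb.left = search.left]
2. search.w = 172  [thumb.w = search.w]
3. search.y = 186  [search.top = thumb.bottom + 10]
4. search.h = 28  [main.bottom = search.bottom]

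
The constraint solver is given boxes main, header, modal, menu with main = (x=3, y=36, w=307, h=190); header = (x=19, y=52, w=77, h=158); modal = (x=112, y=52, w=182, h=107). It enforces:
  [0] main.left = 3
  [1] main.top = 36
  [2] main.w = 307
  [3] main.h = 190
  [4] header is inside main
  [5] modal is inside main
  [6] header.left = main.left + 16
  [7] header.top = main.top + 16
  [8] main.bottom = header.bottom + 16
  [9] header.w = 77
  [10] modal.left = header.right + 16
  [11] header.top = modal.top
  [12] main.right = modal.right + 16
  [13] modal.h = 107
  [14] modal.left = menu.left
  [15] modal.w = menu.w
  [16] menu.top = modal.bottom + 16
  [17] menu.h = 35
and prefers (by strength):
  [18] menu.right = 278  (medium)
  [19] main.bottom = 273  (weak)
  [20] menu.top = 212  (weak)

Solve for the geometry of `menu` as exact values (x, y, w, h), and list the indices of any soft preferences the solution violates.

1. menu.x = 112  [modal.left = menu.left]
2. menu.w = 182  [modal.w = menu.w]
3. menu.y = 175  [menu.top = modal.bottom + 16]
4. menu.h = 35  [menu.h = 35]

menu = (x=112, y=175, w=182, h=35)
violated soft preferences: 18, 19, 20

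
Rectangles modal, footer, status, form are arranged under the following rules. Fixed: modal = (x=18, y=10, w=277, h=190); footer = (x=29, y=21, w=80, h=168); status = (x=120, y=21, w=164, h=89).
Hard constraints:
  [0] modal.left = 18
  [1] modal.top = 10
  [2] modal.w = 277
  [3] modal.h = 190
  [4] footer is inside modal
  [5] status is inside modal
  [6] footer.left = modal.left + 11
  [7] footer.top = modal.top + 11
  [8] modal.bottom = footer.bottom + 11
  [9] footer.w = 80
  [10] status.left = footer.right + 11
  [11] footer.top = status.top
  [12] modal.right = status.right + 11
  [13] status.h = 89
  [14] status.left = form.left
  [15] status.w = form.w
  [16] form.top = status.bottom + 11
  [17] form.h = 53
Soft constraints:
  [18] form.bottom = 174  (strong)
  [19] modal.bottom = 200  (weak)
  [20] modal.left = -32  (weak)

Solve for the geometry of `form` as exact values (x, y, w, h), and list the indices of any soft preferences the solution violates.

1. form.x = 120  [status.left = form.left]
2. form.w = 164  [status.w = form.w]
3. form.y = 121  [form.top = status.bottom + 11]
4. form.h = 53  [form.h = 53]

form = (x=120, y=121, w=164, h=53)
violated soft preferences: 20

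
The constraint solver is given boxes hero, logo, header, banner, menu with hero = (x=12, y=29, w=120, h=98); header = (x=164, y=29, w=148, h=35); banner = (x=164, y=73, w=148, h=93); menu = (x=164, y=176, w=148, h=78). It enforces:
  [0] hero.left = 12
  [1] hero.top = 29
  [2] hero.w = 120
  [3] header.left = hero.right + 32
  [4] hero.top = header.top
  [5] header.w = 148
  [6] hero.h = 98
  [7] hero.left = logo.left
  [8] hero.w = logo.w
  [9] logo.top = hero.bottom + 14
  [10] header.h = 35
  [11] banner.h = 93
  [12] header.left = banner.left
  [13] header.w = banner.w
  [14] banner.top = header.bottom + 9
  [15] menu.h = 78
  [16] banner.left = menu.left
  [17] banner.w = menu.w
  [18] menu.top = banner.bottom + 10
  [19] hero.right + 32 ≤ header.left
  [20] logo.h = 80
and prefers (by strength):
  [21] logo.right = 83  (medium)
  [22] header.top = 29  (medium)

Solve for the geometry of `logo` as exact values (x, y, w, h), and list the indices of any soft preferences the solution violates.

1. logo.x = 12  [hero.left = logo.left]
2. logo.w = 120  [hero.w = logo.w]
3. logo.y = 141  [logo.top = hero.bottom + 14]
4. logo.h = 80  [logo.h = 80]

logo = (x=12, y=141, w=120, h=80)
violated soft preferences: 21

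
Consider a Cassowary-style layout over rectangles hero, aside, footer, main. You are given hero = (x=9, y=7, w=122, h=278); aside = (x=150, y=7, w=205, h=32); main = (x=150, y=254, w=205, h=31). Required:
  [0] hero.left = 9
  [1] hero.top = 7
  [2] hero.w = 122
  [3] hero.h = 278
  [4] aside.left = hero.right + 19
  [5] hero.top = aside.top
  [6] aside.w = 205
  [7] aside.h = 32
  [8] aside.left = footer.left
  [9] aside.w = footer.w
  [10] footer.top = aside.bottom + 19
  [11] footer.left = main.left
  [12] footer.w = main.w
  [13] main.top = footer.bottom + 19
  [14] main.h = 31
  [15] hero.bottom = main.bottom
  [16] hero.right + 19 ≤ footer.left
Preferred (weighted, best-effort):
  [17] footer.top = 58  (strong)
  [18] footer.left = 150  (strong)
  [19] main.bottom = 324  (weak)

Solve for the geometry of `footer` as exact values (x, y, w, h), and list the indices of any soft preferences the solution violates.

footer = (x=150, y=58, w=205, h=177)
violated soft preferences: 19

1. footer.x = 150  [aside.left = footer.left]
2. footer.w = 205  [aside.w = footer.w]
3. footer.y = 58  [footer.top = aside.bottom + 19]
4. footer.h = 177  [main.top = footer.bottom + 19]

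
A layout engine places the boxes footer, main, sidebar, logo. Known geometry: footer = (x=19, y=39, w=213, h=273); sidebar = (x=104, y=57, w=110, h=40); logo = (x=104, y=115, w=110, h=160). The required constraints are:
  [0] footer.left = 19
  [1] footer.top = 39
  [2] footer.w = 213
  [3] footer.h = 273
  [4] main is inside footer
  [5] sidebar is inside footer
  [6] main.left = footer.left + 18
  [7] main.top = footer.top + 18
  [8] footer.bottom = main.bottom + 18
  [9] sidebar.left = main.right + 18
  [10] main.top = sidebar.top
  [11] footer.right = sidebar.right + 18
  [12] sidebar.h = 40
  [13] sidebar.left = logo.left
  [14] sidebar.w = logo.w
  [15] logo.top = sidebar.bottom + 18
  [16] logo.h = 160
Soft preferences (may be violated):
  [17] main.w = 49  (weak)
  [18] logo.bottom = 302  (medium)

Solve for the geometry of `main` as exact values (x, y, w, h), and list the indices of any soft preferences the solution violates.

main = (x=37, y=57, w=49, h=237)
violated soft preferences: 18

1. main.x = 37  [main.left = footer.left + 18]
2. main.y = 57  [main.top = footer.top + 18]
3. main.h = 237  [footer.bottom = main.bottom + 18]
4. main.w = 49  [sidebar.left = main.right + 18]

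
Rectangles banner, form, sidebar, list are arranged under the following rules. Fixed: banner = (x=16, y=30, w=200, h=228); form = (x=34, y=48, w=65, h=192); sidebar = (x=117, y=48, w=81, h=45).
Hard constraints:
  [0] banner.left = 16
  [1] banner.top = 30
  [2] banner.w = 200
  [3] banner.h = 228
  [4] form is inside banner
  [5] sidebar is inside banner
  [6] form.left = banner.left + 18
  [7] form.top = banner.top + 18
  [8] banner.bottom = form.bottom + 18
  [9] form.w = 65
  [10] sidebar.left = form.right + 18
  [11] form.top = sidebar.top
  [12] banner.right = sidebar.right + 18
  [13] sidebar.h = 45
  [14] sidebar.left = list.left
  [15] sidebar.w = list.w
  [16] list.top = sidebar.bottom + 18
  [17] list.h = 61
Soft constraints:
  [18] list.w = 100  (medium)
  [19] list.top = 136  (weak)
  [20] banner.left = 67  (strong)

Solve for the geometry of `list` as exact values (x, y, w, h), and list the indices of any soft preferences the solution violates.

1. list.x = 117  [sidebar.left = list.left]
2. list.w = 81  [sidebar.w = list.w]
3. list.y = 111  [list.top = sidebar.bottom + 18]
4. list.h = 61  [list.h = 61]

list = (x=117, y=111, w=81, h=61)
violated soft preferences: 18, 19, 20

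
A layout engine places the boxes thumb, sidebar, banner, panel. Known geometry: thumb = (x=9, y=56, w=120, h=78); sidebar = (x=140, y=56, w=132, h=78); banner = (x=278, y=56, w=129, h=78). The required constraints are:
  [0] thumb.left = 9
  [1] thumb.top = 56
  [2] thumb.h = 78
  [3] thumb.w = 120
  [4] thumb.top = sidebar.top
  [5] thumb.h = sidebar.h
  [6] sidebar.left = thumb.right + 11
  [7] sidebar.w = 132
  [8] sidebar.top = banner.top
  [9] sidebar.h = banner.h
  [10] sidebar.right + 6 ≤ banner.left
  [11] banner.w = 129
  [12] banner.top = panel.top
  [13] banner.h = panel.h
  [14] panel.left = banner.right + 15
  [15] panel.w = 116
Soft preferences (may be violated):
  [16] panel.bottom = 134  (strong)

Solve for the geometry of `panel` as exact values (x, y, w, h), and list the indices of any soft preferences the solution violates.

panel = (x=422, y=56, w=116, h=78)
violated soft preferences: none

1. panel.y = 56  [banner.top = panel.top]
2. panel.h = 78  [banner.h = panel.h]
3. panel.x = 422  [panel.left = banner.right + 15]
4. panel.w = 116  [panel.w = 116]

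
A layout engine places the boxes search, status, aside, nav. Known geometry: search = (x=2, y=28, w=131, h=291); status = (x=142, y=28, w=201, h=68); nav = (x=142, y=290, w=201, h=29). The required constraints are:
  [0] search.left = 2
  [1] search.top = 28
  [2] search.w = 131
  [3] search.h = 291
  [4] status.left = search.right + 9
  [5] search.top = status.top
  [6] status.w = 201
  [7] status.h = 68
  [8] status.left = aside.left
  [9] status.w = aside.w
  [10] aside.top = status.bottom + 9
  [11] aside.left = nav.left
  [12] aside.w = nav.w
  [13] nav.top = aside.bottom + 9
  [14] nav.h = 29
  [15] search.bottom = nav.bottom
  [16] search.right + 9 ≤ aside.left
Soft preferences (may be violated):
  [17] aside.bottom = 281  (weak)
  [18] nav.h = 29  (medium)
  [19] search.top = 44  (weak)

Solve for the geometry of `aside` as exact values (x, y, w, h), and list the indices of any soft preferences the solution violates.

aside = (x=142, y=105, w=201, h=176)
violated soft preferences: 19

1. aside.x = 142  [status.left = aside.left]
2. aside.w = 201  [status.w = aside.w]
3. aside.y = 105  [aside.top = status.bottom + 9]
4. aside.h = 176  [nav.top = aside.bottom + 9]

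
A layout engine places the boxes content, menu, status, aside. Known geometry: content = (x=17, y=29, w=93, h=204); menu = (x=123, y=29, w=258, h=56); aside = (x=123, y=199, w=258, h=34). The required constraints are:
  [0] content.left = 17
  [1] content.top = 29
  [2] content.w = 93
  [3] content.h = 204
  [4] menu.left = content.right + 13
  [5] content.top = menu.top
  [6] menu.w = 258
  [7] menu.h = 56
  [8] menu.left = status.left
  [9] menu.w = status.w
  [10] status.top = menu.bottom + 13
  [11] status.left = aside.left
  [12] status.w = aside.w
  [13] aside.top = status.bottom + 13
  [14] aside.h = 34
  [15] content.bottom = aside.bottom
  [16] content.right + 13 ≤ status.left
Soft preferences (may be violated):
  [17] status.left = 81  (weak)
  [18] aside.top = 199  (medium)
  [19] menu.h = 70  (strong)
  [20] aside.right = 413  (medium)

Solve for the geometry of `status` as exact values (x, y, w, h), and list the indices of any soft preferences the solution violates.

status = (x=123, y=98, w=258, h=88)
violated soft preferences: 17, 19, 20

1. status.x = 123  [menu.left = status.left]
2. status.w = 258  [menu.w = status.w]
3. status.y = 98  [status.top = menu.bottom + 13]
4. status.h = 88  [aside.top = status.bottom + 13]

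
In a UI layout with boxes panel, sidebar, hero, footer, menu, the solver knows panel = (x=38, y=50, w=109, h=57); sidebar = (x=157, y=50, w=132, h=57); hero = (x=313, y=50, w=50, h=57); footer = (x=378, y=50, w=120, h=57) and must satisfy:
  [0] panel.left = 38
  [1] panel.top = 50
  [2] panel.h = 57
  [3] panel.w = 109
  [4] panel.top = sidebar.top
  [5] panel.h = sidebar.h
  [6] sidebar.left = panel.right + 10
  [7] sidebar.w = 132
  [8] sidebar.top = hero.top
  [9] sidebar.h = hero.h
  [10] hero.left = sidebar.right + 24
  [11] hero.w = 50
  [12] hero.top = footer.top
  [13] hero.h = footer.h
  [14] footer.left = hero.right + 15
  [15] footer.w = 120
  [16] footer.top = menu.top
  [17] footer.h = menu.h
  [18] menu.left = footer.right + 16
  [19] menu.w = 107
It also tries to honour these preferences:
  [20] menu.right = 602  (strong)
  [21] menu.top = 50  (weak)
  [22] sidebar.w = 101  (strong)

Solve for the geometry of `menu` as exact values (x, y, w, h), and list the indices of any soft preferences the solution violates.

menu = (x=514, y=50, w=107, h=57)
violated soft preferences: 20, 22

1. menu.y = 50  [footer.top = menu.top]
2. menu.h = 57  [footer.h = menu.h]
3. menu.x = 514  [menu.left = footer.right + 16]
4. menu.w = 107  [menu.w = 107]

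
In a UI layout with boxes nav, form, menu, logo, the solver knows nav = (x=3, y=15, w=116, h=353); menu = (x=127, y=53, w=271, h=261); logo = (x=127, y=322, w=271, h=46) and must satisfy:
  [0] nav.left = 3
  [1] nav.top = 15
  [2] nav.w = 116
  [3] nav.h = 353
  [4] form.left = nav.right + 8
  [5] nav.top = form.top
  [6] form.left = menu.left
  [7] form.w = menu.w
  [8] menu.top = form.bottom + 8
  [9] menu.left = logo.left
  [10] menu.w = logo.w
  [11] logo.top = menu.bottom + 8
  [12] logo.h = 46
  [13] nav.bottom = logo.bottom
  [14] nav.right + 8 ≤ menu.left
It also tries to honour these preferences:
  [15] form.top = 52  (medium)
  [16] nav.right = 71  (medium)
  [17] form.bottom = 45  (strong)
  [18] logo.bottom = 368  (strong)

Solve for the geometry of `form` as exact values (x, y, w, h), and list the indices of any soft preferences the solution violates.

form = (x=127, y=15, w=271, h=30)
violated soft preferences: 15, 16

1. form.x = 127  [form.left = nav.right + 8]
2. form.y = 15  [nav.top = form.top]
3. form.w = 271  [form.w = menu.w]
4. form.h = 30  [menu.top = form.bottom + 8]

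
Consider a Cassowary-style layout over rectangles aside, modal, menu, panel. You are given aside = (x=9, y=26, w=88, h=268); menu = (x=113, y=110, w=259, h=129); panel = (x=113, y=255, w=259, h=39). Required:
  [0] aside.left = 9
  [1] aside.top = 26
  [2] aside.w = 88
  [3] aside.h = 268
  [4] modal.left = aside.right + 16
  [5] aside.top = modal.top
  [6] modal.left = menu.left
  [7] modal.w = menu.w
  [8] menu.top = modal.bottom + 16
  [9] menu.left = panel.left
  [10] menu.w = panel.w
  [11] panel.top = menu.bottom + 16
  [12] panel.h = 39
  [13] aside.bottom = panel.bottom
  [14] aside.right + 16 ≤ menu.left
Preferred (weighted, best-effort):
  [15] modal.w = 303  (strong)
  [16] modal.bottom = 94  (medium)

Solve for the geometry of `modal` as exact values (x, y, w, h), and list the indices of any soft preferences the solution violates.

modal = (x=113, y=26, w=259, h=68)
violated soft preferences: 15

1. modal.x = 113  [modal.left = aside.right + 16]
2. modal.y = 26  [aside.top = modal.top]
3. modal.w = 259  [modal.w = menu.w]
4. modal.h = 68  [menu.top = modal.bottom + 16]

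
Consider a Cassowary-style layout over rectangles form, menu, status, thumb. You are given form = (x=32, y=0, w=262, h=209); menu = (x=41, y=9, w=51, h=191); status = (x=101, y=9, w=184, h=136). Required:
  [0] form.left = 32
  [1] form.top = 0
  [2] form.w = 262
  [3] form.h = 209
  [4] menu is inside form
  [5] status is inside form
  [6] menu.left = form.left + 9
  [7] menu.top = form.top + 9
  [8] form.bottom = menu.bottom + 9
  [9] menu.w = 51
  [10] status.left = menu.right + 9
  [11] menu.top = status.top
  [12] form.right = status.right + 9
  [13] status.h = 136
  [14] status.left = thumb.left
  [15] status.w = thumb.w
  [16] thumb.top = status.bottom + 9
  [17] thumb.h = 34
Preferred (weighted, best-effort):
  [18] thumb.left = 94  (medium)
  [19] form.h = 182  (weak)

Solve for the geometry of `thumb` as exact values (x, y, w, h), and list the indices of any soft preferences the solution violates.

thumb = (x=101, y=154, w=184, h=34)
violated soft preferences: 18, 19

1. thumb.x = 101  [status.left = thumb.left]
2. thumb.w = 184  [status.w = thumb.w]
3. thumb.y = 154  [thumb.top = status.bottom + 9]
4. thumb.h = 34  [thumb.h = 34]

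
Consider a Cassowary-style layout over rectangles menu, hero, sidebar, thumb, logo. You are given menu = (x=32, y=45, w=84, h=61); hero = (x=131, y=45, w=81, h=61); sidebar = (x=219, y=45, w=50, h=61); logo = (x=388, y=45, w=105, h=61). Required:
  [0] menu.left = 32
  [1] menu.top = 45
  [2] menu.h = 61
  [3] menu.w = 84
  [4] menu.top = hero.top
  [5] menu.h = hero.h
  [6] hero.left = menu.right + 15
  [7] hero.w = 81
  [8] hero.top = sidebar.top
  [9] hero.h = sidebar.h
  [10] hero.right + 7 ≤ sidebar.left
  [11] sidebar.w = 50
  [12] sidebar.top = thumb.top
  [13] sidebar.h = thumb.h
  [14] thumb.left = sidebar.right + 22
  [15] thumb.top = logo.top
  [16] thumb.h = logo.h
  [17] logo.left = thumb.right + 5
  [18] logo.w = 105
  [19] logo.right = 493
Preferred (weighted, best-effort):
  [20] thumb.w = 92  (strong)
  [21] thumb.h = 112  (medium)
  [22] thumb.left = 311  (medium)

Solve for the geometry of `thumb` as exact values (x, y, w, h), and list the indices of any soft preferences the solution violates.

1. thumb.y = 45  [sidebar.top = thumb.top]
2. thumb.h = 61  [sidebar.h = thumb.h]
3. thumb.x = 291  [thumb.left = sidebar.right + 22]
4. thumb.w = 92  [logo.left = thumb.right + 5]

thumb = (x=291, y=45, w=92, h=61)
violated soft preferences: 21, 22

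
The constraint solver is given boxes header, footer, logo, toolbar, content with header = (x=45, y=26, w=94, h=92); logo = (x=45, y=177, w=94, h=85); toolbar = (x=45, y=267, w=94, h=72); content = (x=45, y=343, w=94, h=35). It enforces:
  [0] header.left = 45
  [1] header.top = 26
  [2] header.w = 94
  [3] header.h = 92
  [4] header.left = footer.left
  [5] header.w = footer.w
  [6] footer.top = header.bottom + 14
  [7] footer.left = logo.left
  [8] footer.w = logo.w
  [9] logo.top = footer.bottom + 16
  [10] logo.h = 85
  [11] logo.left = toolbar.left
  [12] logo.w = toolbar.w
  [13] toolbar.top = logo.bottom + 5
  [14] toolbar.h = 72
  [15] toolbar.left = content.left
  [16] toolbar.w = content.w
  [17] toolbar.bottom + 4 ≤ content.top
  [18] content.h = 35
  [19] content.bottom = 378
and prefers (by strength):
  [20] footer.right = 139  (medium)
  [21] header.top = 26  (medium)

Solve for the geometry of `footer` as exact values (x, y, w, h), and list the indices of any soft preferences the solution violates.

1. footer.x = 45  [header.left = footer.left]
2. footer.w = 94  [header.w = footer.w]
3. footer.y = 132  [footer.top = header.bottom + 14]
4. footer.h = 29  [logo.top = footer.bottom + 16]

footer = (x=45, y=132, w=94, h=29)
violated soft preferences: none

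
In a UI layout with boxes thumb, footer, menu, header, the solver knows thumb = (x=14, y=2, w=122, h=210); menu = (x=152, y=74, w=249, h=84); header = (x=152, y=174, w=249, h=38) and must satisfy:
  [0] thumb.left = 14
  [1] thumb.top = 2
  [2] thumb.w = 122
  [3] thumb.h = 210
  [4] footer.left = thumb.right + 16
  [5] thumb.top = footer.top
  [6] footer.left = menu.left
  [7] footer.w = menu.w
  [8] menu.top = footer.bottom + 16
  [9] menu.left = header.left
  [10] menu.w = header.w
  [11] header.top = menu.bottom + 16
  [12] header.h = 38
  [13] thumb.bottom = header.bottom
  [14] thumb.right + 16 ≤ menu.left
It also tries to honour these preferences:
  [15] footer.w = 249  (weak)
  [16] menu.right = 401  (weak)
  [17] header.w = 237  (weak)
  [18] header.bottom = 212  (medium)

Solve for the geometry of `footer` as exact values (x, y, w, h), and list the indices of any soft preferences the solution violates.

1. footer.x = 152  [footer.left = thumb.right + 16]
2. footer.y = 2  [thumb.top = footer.top]
3. footer.w = 249  [footer.w = menu.w]
4. footer.h = 56  [menu.top = footer.bottom + 16]

footer = (x=152, y=2, w=249, h=56)
violated soft preferences: 17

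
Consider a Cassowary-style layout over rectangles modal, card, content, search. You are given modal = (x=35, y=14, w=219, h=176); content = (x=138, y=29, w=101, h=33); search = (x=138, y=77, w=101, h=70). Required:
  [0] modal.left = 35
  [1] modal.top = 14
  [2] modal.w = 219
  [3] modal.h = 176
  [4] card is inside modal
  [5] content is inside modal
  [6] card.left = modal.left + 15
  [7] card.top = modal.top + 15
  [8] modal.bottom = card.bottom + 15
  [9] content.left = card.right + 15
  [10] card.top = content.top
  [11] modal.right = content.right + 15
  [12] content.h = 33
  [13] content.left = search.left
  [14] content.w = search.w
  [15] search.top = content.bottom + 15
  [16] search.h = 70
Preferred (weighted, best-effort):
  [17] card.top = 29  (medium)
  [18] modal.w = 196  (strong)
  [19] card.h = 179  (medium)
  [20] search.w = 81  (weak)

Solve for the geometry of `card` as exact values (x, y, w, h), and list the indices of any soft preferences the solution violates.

card = (x=50, y=29, w=73, h=146)
violated soft preferences: 18, 19, 20

1. card.x = 50  [card.left = modal.left + 15]
2. card.y = 29  [card.top = modal.top + 15]
3. card.h = 146  [modal.bottom = card.bottom + 15]
4. card.w = 73  [content.left = card.right + 15]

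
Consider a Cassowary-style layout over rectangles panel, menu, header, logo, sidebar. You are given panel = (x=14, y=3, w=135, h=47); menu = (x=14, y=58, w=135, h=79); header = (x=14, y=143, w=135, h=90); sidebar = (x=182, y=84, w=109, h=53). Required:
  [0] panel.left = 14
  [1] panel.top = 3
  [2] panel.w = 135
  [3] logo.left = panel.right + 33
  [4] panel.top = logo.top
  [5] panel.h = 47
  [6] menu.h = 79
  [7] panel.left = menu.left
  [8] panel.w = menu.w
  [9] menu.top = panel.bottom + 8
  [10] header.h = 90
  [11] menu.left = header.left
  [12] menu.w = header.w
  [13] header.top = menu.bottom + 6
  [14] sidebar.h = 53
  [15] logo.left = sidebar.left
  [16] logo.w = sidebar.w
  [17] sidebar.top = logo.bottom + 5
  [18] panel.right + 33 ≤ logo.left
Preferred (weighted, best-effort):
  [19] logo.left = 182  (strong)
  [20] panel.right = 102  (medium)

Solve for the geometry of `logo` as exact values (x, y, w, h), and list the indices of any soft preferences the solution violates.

1. logo.x = 182  [logo.left = panel.right + 33]
2. logo.y = 3  [panel.top = logo.top]
3. logo.w = 109  [logo.w = sidebar.w]
4. logo.h = 76  [sidebar.top = logo.bottom + 5]

logo = (x=182, y=3, w=109, h=76)
violated soft preferences: 20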